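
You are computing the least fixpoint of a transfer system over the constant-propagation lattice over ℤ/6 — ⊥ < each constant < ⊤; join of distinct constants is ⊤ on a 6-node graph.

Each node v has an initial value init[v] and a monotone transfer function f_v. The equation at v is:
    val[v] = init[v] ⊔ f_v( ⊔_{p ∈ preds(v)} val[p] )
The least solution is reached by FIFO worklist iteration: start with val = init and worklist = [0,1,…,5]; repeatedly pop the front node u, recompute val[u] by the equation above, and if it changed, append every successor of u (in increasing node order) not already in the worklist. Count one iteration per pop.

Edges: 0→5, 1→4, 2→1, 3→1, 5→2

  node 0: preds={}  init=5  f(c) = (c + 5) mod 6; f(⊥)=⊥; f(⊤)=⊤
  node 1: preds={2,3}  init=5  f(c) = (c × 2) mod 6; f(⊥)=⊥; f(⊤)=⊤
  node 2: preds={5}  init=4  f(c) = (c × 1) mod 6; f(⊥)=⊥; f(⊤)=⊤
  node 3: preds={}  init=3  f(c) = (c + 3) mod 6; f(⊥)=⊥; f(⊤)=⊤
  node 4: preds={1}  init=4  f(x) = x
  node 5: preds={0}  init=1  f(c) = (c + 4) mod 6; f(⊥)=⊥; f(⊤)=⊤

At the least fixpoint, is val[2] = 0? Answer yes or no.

no

Worklist (8 pops):
  #1 pop 0: in=⊥ → 5 (no change)
  #2 pop 1: in=⊤ → ⊤ (was 5); enqueue []
  #3 pop 2: in=1 → ⊤ (was 4); enqueue [1]
  #4 pop 3: in=⊥ → 3 (no change)
  #5 pop 4: in=⊤ → ⊤ (was 4); enqueue []
  #6 pop 5: in=5 → ⊤ (was 1); enqueue [2]
  #7 pop 1: in=⊤ → ⊤ (no change)
  #8 pop 2: in=⊤ → ⊤ (no change)

Fixpoint:
  val[0] = 5
  val[1] = ⊤
  val[2] = ⊤
  val[3] = 3
  val[4] = ⊤
  val[5] = ⊤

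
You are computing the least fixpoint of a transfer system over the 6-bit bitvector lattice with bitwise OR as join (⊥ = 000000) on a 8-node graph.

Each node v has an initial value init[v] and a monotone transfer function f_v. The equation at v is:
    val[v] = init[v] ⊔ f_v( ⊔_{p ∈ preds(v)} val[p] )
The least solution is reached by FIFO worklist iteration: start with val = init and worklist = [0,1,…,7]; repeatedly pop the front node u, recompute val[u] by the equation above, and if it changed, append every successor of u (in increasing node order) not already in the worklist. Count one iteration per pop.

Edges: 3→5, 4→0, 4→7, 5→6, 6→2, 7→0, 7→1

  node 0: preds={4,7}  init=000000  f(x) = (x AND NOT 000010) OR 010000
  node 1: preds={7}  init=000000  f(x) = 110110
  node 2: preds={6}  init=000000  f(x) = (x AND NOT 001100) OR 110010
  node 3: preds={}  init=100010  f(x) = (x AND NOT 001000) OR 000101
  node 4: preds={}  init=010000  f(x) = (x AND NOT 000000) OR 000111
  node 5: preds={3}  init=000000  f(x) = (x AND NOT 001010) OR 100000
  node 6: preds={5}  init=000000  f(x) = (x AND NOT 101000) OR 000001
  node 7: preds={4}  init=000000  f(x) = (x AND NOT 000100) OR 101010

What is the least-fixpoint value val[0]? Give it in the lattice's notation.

Trace (11 dequeues):
  [1] u=0 | in 010000 | out 010000 | prev 000000 | push {}
  [2] u=1 | in 000000 | out 110110 | prev 000000 | push {}
  [3] u=2 | in 000000 | out 110010 | prev 000000 | push {}
  [4] u=3 | in 000000 | out 100111 | prev 100010 | push {}
  [5] u=4 | in 000000 | out 010111 | prev 010000 | push {0}
  [6] u=5 | in 100111 | out 100101 | prev 000000 | push {}
  [7] u=6 | in 100101 | out 000101 | prev 000000 | push {2}
  [8] u=7 | in 010111 | out 111011 | prev 000000 | push {1}
  [9] u=0 | in 111111 | out 111101 | prev 010000 | push {}
  [10] u=2 | in 000101 | out 110011 | prev 110010 | push {}
  [11] u=1 | in 111011 | out 110110 | ==

Converged values:
  [0] 111101
  [1] 110110
  [2] 110011
  [3] 100111
  [4] 010111
  [5] 100101
  [6] 000101
  [7] 111011

111101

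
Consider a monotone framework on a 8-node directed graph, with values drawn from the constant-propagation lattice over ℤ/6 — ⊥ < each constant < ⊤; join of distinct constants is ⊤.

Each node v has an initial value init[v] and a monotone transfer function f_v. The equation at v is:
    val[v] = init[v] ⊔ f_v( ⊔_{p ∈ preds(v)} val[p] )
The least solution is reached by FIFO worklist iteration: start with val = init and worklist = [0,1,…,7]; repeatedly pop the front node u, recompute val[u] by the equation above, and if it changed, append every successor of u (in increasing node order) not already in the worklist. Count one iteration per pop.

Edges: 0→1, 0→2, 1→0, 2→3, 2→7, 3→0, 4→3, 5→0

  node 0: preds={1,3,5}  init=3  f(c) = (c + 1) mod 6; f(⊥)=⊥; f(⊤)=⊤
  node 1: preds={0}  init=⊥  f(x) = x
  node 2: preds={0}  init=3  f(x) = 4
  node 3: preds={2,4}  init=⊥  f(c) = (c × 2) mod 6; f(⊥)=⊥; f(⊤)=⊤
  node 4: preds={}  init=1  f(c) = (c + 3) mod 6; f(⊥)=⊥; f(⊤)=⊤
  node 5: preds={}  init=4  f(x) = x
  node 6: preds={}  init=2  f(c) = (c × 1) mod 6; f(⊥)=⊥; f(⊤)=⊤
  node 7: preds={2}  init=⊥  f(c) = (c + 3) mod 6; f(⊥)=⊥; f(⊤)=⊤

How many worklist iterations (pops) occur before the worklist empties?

Trace (9 dequeues):
  [1] u=0 | in 4 | out ⊤ | prev 3 | push {}
  [2] u=1 | in ⊤ | out ⊤ | prev ⊥ | push {0}
  [3] u=2 | in ⊤ | out ⊤ | prev 3 | push {}
  [4] u=3 | in ⊤ | out ⊤ | prev ⊥ | push {}
  [5] u=4 | in ⊥ | out 1 | ==
  [6] u=5 | in ⊥ | out 4 | ==
  [7] u=6 | in ⊥ | out 2 | ==
  [8] u=7 | in ⊤ | out ⊤ | prev ⊥ | push {}
  [9] u=0 | in ⊤ | out ⊤ | ==

Converged values:
  [0] ⊤
  [1] ⊤
  [2] ⊤
  [3] ⊤
  [4] 1
  [5] 4
  [6] 2
  [7] ⊤

9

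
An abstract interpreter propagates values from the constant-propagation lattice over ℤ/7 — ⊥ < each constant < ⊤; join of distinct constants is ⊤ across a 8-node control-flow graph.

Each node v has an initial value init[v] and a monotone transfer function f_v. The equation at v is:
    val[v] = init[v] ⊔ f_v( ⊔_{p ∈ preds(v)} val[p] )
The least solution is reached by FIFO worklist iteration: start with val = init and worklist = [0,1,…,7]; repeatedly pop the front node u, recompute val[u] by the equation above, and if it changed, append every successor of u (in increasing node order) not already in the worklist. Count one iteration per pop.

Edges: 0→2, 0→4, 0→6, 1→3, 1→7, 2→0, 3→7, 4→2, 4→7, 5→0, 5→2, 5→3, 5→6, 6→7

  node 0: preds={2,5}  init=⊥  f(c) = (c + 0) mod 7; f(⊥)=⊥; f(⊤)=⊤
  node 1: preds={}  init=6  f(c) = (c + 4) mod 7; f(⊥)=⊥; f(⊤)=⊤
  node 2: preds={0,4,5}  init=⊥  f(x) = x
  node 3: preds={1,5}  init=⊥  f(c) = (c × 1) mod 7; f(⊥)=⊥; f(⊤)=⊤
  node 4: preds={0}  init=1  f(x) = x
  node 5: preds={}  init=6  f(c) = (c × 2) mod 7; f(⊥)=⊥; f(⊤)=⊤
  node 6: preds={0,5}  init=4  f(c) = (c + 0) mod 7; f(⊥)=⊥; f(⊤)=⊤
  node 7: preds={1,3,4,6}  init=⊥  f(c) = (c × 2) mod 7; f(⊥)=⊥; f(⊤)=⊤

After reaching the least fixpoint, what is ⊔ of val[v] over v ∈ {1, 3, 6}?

⊤

Trace (12 dequeues):
  [1] u=0 | in 6 | out 6 | prev ⊥ | push {}
  [2] u=1 | in ⊥ | out 6 | ==
  [3] u=2 | in ⊤ | out ⊤ | prev ⊥ | push {0}
  [4] u=3 | in 6 | out 6 | prev ⊥ | push {}
  [5] u=4 | in 6 | out ⊤ | prev 1 | push {2}
  [6] u=5 | in ⊥ | out 6 | ==
  [7] u=6 | in 6 | out ⊤ | prev 4 | push {}
  [8] u=7 | in ⊤ | out ⊤ | prev ⊥ | push {}
  [9] u=0 | in ⊤ | out ⊤ | prev 6 | push {4,6}
  [10] u=2 | in ⊤ | out ⊤ | ==
  [11] u=4 | in ⊤ | out ⊤ | ==
  [12] u=6 | in ⊤ | out ⊤ | ==

Converged values:
  [0] ⊤
  [1] 6
  [2] ⊤
  [3] 6
  [4] ⊤
  [5] 6
  [6] ⊤
  [7] ⊤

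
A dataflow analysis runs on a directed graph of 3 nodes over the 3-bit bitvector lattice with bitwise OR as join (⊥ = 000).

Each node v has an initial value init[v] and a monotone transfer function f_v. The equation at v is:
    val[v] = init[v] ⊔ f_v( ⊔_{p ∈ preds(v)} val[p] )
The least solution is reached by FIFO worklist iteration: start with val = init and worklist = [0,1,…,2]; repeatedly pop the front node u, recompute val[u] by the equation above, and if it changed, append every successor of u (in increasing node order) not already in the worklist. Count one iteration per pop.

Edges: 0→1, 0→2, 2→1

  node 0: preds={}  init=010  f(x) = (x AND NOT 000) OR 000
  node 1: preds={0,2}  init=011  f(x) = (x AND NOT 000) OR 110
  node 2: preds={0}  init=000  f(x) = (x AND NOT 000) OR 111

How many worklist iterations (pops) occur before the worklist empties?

Iteration log — 4 steps:
  step 1. node 0  ⊔preds=000  new=010  stable
  step 2. node 1  ⊔preds=010  new=111  old=011  +wl: 
  step 3. node 2  ⊔preds=010  new=111  old=000  +wl: 1
  step 4. node 1  ⊔preds=111  new=111  stable

Least fixpoint reached:
  node 0: 010
  node 1: 111
  node 2: 111

4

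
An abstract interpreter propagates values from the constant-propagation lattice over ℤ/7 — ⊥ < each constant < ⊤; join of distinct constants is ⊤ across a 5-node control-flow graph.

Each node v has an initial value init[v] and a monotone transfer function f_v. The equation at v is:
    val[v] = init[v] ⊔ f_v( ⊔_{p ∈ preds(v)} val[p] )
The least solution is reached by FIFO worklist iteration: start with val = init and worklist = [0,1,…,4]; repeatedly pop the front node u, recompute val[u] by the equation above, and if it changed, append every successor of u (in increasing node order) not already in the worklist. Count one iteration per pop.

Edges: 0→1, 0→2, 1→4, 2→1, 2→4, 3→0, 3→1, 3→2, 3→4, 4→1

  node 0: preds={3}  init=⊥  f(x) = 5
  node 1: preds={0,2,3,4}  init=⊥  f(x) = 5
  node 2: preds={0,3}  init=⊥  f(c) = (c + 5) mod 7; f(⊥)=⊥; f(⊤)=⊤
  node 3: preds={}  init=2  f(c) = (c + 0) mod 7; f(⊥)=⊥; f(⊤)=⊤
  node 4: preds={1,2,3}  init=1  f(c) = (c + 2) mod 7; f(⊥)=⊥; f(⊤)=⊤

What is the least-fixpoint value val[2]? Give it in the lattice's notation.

Trace (6 dequeues):
  [1] u=0 | in 2 | out 5 | prev ⊥ | push {}
  [2] u=1 | in ⊤ | out 5 | prev ⊥ | push {}
  [3] u=2 | in ⊤ | out ⊤ | prev ⊥ | push {1}
  [4] u=3 | in ⊥ | out 2 | ==
  [5] u=4 | in ⊤ | out ⊤ | prev 1 | push {}
  [6] u=1 | in ⊤ | out 5 | ==

Converged values:
  [0] 5
  [1] 5
  [2] ⊤
  [3] 2
  [4] ⊤

⊤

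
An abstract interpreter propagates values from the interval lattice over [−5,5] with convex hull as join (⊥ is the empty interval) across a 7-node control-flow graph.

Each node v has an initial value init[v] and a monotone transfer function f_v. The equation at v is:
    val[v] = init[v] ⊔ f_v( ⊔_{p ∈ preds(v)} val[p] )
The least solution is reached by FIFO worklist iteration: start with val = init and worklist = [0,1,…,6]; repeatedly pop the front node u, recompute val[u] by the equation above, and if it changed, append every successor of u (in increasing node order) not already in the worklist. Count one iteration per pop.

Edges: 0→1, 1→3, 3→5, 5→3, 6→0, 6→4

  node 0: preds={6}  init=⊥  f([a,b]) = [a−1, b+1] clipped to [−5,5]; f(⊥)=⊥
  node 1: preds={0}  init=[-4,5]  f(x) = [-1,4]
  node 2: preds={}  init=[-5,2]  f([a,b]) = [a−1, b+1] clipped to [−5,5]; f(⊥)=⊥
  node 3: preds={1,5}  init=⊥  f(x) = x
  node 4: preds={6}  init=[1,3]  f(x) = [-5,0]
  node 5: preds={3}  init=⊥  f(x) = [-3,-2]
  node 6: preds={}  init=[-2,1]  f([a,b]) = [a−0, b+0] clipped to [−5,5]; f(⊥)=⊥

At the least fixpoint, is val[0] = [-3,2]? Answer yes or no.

yes

Worklist (8 pops):
  #1 pop 0: in=[-2,1] → [-3,2] (was ⊥); enqueue []
  #2 pop 1: in=[-3,2] → [-4,5] (no change)
  #3 pop 2: in=⊥ → [-5,2] (no change)
  #4 pop 3: in=[-4,5] → [-4,5] (was ⊥); enqueue []
  #5 pop 4: in=[-2,1] → [-5,3] (was [1,3]); enqueue []
  #6 pop 5: in=[-4,5] → [-3,-2] (was ⊥); enqueue [3]
  #7 pop 6: in=⊥ → [-2,1] (no change)
  #8 pop 3: in=[-4,5] → [-4,5] (no change)

Fixpoint:
  val[0] = [-3,2]
  val[1] = [-4,5]
  val[2] = [-5,2]
  val[3] = [-4,5]
  val[4] = [-5,3]
  val[5] = [-3,-2]
  val[6] = [-2,1]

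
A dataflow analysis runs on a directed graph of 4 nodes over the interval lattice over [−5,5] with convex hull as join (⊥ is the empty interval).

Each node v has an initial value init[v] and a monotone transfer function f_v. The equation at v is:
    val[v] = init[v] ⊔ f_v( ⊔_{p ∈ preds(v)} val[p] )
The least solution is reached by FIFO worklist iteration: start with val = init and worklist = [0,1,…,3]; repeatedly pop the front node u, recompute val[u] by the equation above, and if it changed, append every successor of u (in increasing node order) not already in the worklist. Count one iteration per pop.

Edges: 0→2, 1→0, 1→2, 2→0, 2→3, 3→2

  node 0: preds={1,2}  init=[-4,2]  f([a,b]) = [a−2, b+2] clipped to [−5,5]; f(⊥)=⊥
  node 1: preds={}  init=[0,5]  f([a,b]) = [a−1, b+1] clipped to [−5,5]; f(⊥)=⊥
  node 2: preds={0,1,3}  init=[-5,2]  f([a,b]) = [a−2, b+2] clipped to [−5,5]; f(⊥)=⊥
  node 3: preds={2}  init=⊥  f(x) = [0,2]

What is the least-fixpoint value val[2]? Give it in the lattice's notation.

Worklist (6 pops):
  #1 pop 0: in=[-5,5] → [-5,5] (was [-4,2]); enqueue []
  #2 pop 1: in=⊥ → [0,5] (no change)
  #3 pop 2: in=[-5,5] → [-5,5] (was [-5,2]); enqueue [0]
  #4 pop 3: in=[-5,5] → [0,2] (was ⊥); enqueue [2]
  #5 pop 0: in=[-5,5] → [-5,5] (no change)
  #6 pop 2: in=[-5,5] → [-5,5] (no change)

Fixpoint:
  val[0] = [-5,5]
  val[1] = [0,5]
  val[2] = [-5,5]
  val[3] = [0,2]

[-5,5]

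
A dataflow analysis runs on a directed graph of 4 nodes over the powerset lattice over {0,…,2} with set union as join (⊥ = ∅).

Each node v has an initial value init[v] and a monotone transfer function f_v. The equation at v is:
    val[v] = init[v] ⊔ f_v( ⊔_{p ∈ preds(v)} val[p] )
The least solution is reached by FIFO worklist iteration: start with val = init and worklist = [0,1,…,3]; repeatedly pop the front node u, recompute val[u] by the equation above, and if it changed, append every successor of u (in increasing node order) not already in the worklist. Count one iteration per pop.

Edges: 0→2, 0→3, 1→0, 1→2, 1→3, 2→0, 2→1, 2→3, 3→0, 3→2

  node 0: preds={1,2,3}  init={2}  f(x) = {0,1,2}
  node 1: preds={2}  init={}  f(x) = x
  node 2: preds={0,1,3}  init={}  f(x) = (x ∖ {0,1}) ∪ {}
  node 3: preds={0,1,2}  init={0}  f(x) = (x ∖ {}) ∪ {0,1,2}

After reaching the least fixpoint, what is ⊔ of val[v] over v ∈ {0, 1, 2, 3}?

Worklist (9 pops):
  #1 pop 0: in={0} → {0,1,2} (was {2}); enqueue []
  #2 pop 1: in={} → {} (no change)
  #3 pop 2: in={0,1,2} → {2} (was {}); enqueue [0,1]
  #4 pop 3: in={0,1,2} → {0,1,2} (was {0}); enqueue [2]
  #5 pop 0: in={0,1,2} → {0,1,2} (no change)
  #6 pop 1: in={2} → {2} (was {}); enqueue [0,3]
  #7 pop 2: in={0,1,2} → {2} (no change)
  #8 pop 0: in={0,1,2} → {0,1,2} (no change)
  #9 pop 3: in={0,1,2} → {0,1,2} (no change)

Fixpoint:
  val[0] = {0,1,2}
  val[1] = {2}
  val[2] = {2}
  val[3] = {0,1,2}

{0,1,2}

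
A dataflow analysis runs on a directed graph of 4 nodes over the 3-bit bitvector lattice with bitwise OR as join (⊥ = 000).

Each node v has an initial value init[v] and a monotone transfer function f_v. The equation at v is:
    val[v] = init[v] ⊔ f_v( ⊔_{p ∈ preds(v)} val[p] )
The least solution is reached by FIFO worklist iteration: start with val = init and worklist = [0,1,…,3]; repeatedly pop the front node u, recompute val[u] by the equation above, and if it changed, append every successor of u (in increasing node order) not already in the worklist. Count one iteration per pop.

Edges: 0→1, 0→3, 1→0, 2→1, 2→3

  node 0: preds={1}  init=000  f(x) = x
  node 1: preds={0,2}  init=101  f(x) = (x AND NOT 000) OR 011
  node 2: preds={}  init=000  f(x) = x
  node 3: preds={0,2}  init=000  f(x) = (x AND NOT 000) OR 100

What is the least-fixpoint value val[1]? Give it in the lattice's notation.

Worklist (7 pops):
  #1 pop 0: in=101 → 101 (was 000); enqueue []
  #2 pop 1: in=101 → 111 (was 101); enqueue [0]
  #3 pop 2: in=000 → 000 (no change)
  #4 pop 3: in=101 → 101 (was 000); enqueue []
  #5 pop 0: in=111 → 111 (was 101); enqueue [1,3]
  #6 pop 1: in=111 → 111 (no change)
  #7 pop 3: in=111 → 111 (was 101); enqueue []

Fixpoint:
  val[0] = 111
  val[1] = 111
  val[2] = 000
  val[3] = 111

111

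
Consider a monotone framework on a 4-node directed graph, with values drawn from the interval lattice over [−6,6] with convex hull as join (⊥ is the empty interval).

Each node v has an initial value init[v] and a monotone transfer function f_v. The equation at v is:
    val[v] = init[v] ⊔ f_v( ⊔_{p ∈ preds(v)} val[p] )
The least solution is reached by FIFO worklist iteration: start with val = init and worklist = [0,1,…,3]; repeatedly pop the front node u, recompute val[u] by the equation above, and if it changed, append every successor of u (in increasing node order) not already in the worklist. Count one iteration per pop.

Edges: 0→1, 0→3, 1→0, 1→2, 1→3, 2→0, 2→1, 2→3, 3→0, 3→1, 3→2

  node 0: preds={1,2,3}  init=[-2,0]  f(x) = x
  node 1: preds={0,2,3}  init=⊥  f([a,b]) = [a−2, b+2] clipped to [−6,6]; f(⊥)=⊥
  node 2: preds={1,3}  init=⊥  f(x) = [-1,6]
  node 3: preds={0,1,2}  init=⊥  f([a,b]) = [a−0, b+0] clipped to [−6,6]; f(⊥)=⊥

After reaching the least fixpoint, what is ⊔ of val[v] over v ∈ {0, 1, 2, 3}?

Iteration log — 12 steps:
  step 1. node 0  ⊔preds=⊥  new=[-2,0]  stable
  step 2. node 1  ⊔preds=[-2,0]  new=[-4,2]  old=⊥  +wl: 0
  step 3. node 2  ⊔preds=[-4,2]  new=[-1,6]  old=⊥  +wl: 1
  step 4. node 3  ⊔preds=[-4,6]  new=[-4,6]  old=⊥  +wl: 2
  step 5. node 0  ⊔preds=[-4,6]  new=[-4,6]  old=[-2,0]  +wl: 3
  step 6. node 1  ⊔preds=[-4,6]  new=[-6,6]  old=[-4,2]  +wl: 0
  step 7. node 2  ⊔preds=[-6,6]  new=[-1,6]  stable
  step 8. node 3  ⊔preds=[-6,6]  new=[-6,6]  old=[-4,6]  +wl: 1,2
  step 9. node 0  ⊔preds=[-6,6]  new=[-6,6]  old=[-4,6]  +wl: 3
  step 10. node 1  ⊔preds=[-6,6]  new=[-6,6]  stable
  step 11. node 2  ⊔preds=[-6,6]  new=[-1,6]  stable
  step 12. node 3  ⊔preds=[-6,6]  new=[-6,6]  stable

Least fixpoint reached:
  node 0: [-6,6]
  node 1: [-6,6]
  node 2: [-1,6]
  node 3: [-6,6]

[-6,6]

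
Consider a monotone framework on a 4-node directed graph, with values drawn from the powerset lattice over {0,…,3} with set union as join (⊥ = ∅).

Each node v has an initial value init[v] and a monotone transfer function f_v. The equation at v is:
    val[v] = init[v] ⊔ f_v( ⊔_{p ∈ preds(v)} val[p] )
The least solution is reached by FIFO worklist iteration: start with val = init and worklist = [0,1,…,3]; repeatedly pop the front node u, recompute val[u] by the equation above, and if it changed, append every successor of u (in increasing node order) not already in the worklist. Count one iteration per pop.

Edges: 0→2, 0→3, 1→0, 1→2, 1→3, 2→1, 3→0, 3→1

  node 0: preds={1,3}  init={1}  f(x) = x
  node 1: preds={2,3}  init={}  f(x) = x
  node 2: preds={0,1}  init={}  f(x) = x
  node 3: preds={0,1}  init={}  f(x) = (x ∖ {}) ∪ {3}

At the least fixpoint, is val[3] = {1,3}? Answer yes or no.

yes

Trace (9 dequeues):
  [1] u=0 | in {} | out {1} | ==
  [2] u=1 | in {} | out {} | ==
  [3] u=2 | in {1} | out {1} | prev {} | push {1}
  [4] u=3 | in {1} | out {1,3} | prev {} | push {0}
  [5] u=1 | in {1,3} | out {1,3} | prev {} | push {2,3}
  [6] u=0 | in {1,3} | out {1,3} | prev {1} | push {}
  [7] u=2 | in {1,3} | out {1,3} | prev {1} | push {1}
  [8] u=3 | in {1,3} | out {1,3} | ==
  [9] u=1 | in {1,3} | out {1,3} | ==

Converged values:
  [0] {1,3}
  [1] {1,3}
  [2] {1,3}
  [3] {1,3}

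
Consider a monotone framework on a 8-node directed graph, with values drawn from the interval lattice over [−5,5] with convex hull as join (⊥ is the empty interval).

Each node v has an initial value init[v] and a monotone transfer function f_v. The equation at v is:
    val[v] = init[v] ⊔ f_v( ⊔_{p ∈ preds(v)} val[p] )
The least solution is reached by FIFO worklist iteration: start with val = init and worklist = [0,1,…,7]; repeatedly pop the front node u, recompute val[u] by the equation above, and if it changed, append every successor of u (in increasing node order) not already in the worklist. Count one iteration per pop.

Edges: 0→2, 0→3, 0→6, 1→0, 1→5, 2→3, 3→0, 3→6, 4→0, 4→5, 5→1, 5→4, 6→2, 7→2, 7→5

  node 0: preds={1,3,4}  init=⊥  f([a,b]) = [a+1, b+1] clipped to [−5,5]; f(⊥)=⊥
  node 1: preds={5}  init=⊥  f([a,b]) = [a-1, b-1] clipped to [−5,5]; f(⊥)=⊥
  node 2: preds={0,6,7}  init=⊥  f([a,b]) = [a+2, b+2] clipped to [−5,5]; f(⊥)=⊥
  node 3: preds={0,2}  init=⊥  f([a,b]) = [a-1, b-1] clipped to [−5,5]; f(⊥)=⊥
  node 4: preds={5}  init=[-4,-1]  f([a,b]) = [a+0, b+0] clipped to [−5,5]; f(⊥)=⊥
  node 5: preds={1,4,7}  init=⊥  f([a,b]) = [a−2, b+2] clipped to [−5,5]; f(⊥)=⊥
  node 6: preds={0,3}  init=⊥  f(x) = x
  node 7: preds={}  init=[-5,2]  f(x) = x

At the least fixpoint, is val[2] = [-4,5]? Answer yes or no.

no

Worklist (24 pops):
  #1 pop 0: in=[-4,-1] → [-3,0] (was ⊥); enqueue []
  #2 pop 1: in=⊥ → ⊥ (no change)
  #3 pop 2: in=[-5,2] → [-3,4] (was ⊥); enqueue []
  #4 pop 3: in=[-3,4] → [-4,3] (was ⊥); enqueue [0]
  #5 pop 4: in=⊥ → [-4,-1] (no change)
  #6 pop 5: in=[-5,2] → [-5,4] (was ⊥); enqueue [1,4]
  #7 pop 6: in=[-4,3] → [-4,3] (was ⊥); enqueue [2]
  #8 pop 7: in=⊥ → [-5,2] (no change)
  #9 pop 0: in=[-4,3] → [-3,4] (was [-3,0]); enqueue [3,6]
  #10 pop 1: in=[-5,4] → [-5,3] (was ⊥); enqueue [0,5]
  #11 pop 4: in=[-5,4] → [-5,4] (was [-4,-1]); enqueue []
  #12 pop 2: in=[-5,4] → [-3,5] (was [-3,4]); enqueue []
  #13 pop 3: in=[-3,5] → [-4,4] (was [-4,3]); enqueue []
  #14 pop 6: in=[-4,4] → [-4,4] (was [-4,3]); enqueue [2]
  #15 pop 0: in=[-5,4] → [-4,5] (was [-3,4]); enqueue [3,6]
  #16 pop 5: in=[-5,4] → [-5,5] (was [-5,4]); enqueue [1,4]
  #17 pop 2: in=[-5,5] → [-3,5] (no change)
  #18 pop 3: in=[-4,5] → [-5,4] (was [-4,4]); enqueue [0]
  #19 pop 6: in=[-5,5] → [-5,5] (was [-4,4]); enqueue [2]
  #20 pop 1: in=[-5,5] → [-5,4] (was [-5,3]); enqueue [5]
  #21 pop 4: in=[-5,5] → [-5,5] (was [-5,4]); enqueue []
  #22 pop 0: in=[-5,5] → [-4,5] (no change)
  #23 pop 2: in=[-5,5] → [-3,5] (no change)
  #24 pop 5: in=[-5,5] → [-5,5] (no change)

Fixpoint:
  val[0] = [-4,5]
  val[1] = [-5,4]
  val[2] = [-3,5]
  val[3] = [-5,4]
  val[4] = [-5,5]
  val[5] = [-5,5]
  val[6] = [-5,5]
  val[7] = [-5,2]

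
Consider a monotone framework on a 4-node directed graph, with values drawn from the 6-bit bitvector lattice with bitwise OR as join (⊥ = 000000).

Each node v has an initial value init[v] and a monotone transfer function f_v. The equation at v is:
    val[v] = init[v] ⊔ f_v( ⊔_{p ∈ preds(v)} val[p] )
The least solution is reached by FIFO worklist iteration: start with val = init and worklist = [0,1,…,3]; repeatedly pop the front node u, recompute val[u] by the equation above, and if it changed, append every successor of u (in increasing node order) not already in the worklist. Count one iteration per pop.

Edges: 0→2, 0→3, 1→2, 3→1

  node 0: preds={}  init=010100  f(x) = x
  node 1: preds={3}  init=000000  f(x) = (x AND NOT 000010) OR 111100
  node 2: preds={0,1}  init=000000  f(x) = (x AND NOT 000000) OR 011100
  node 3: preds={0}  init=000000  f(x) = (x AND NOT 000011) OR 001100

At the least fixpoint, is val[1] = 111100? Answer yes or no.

Iteration log — 5 steps:
  step 1. node 0  ⊔preds=000000  new=010100  stable
  step 2. node 1  ⊔preds=000000  new=111100  old=000000  +wl: 
  step 3. node 2  ⊔preds=111100  new=111100  old=000000  +wl: 
  step 4. node 3  ⊔preds=010100  new=011100  old=000000  +wl: 1
  step 5. node 1  ⊔preds=011100  new=111100  stable

Least fixpoint reached:
  node 0: 010100
  node 1: 111100
  node 2: 111100
  node 3: 011100

yes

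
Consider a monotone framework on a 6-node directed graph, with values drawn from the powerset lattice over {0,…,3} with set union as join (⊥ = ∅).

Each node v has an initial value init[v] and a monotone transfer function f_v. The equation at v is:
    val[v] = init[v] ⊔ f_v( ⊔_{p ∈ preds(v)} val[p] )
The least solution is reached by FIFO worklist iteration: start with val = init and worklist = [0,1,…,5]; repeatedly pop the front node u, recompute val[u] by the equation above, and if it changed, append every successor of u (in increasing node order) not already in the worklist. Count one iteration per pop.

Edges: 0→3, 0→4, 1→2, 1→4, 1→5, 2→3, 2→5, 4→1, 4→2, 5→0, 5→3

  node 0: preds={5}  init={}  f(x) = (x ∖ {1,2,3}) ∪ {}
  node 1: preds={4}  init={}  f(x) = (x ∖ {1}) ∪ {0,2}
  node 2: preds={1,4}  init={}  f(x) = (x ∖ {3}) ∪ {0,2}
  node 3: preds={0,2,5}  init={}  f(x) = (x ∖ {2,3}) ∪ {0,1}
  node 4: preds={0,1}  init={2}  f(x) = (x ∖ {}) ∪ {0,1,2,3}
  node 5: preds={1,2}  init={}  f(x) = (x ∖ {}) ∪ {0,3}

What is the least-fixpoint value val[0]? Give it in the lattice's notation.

{0}

Worklist (14 pops):
  #1 pop 0: in={} → {} (no change)
  #2 pop 1: in={2} → {0,2} (was {}); enqueue []
  #3 pop 2: in={0,2} → {0,2} (was {}); enqueue []
  #4 pop 3: in={0,2} → {0,1} (was {}); enqueue []
  #5 pop 4: in={0,2} → {0,1,2,3} (was {2}); enqueue [1,2]
  #6 pop 5: in={0,2} → {0,2,3} (was {}); enqueue [0,3]
  #7 pop 1: in={0,1,2,3} → {0,2,3} (was {0,2}); enqueue [4,5]
  #8 pop 2: in={0,1,2,3} → {0,1,2} (was {0,2}); enqueue []
  #9 pop 0: in={0,2,3} → {0} (was {}); enqueue []
  #10 pop 3: in={0,1,2,3} → {0,1} (no change)
  #11 pop 4: in={0,2,3} → {0,1,2,3} (no change)
  #12 pop 5: in={0,1,2,3} → {0,1,2,3} (was {0,2,3}); enqueue [0,3]
  #13 pop 0: in={0,1,2,3} → {0} (no change)
  #14 pop 3: in={0,1,2,3} → {0,1} (no change)

Fixpoint:
  val[0] = {0}
  val[1] = {0,2,3}
  val[2] = {0,1,2}
  val[3] = {0,1}
  val[4] = {0,1,2,3}
  val[5] = {0,1,2,3}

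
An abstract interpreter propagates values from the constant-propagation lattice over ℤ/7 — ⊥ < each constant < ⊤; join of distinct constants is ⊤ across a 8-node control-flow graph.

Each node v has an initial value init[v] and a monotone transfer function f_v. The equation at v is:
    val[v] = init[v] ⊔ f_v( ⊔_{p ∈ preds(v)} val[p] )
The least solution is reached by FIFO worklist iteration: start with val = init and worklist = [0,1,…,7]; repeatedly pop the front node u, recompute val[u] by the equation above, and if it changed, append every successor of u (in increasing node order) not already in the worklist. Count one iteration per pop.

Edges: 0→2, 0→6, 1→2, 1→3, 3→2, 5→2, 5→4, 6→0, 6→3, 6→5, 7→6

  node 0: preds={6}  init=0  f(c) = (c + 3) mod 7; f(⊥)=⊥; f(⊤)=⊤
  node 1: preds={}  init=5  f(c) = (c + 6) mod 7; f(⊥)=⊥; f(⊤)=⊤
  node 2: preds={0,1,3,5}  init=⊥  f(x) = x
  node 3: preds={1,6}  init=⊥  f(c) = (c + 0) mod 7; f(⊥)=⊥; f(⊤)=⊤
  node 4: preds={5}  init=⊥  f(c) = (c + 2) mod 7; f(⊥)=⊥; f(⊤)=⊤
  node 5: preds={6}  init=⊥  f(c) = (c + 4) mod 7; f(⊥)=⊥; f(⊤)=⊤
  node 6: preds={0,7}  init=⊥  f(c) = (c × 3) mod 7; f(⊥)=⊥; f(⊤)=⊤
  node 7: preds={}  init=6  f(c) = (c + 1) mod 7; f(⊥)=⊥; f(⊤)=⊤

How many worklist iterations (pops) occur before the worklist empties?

15

Worklist (15 pops):
  #1 pop 0: in=⊥ → 0 (no change)
  #2 pop 1: in=⊥ → 5 (no change)
  #3 pop 2: in=⊤ → ⊤ (was ⊥); enqueue []
  #4 pop 3: in=5 → 5 (was ⊥); enqueue [2]
  #5 pop 4: in=⊥ → ⊥ (no change)
  #6 pop 5: in=⊥ → ⊥ (no change)
  #7 pop 6: in=⊤ → ⊤ (was ⊥); enqueue [0,3,5]
  #8 pop 7: in=⊥ → 6 (no change)
  #9 pop 2: in=⊤ → ⊤ (no change)
  #10 pop 0: in=⊤ → ⊤ (was 0); enqueue [2,6]
  #11 pop 3: in=⊤ → ⊤ (was 5); enqueue []
  #12 pop 5: in=⊤ → ⊤ (was ⊥); enqueue [4]
  #13 pop 2: in=⊤ → ⊤ (no change)
  #14 pop 6: in=⊤ → ⊤ (no change)
  #15 pop 4: in=⊤ → ⊤ (was ⊥); enqueue []

Fixpoint:
  val[0] = ⊤
  val[1] = 5
  val[2] = ⊤
  val[3] = ⊤
  val[4] = ⊤
  val[5] = ⊤
  val[6] = ⊤
  val[7] = 6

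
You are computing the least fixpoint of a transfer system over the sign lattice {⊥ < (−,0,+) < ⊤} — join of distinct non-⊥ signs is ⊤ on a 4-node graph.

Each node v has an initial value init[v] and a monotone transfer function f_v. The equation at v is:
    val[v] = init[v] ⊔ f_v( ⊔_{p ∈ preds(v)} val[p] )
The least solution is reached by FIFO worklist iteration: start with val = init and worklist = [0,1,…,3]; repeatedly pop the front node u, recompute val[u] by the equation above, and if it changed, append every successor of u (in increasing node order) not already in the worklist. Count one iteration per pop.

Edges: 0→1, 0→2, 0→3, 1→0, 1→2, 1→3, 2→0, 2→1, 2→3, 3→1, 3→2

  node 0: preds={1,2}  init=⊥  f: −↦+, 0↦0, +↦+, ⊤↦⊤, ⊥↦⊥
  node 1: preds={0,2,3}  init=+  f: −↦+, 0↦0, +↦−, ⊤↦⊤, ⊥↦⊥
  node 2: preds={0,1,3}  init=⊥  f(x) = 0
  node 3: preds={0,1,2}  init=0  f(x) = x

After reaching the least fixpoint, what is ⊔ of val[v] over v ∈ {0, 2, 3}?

⊤

Iteration log — 8 steps:
  step 1. node 0  ⊔preds=+  new=+  old=⊥  +wl: 
  step 2. node 1  ⊔preds=⊤  new=⊤  old=+  +wl: 0
  step 3. node 2  ⊔preds=⊤  new=0  old=⊥  +wl: 1
  step 4. node 3  ⊔preds=⊤  new=⊤  old=0  +wl: 2
  step 5. node 0  ⊔preds=⊤  new=⊤  old=+  +wl: 3
  step 6. node 1  ⊔preds=⊤  new=⊤  stable
  step 7. node 2  ⊔preds=⊤  new=0  stable
  step 8. node 3  ⊔preds=⊤  new=⊤  stable

Least fixpoint reached:
  node 0: ⊤
  node 1: ⊤
  node 2: 0
  node 3: ⊤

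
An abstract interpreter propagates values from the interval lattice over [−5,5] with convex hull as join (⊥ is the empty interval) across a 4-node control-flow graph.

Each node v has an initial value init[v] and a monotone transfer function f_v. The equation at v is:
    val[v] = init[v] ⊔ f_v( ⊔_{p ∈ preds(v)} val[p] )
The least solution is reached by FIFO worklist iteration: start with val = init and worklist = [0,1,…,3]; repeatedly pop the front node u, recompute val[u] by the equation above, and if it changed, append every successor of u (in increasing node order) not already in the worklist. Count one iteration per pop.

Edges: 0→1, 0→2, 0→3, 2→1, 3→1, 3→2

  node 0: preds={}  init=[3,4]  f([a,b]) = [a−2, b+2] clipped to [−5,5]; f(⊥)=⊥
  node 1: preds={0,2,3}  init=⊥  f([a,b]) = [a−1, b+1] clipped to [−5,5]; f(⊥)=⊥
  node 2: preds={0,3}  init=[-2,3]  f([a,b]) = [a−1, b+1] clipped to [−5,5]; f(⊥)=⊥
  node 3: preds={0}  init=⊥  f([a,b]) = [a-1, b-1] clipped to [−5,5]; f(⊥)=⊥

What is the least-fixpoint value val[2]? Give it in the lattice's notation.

[-2,5]

Iteration log — 6 steps:
  step 1. node 0  ⊔preds=⊥  new=[3,4]  stable
  step 2. node 1  ⊔preds=[-2,4]  new=[-3,5]  old=⊥  +wl: 
  step 3. node 2  ⊔preds=[3,4]  new=[-2,5]  old=[-2,3]  +wl: 1
  step 4. node 3  ⊔preds=[3,4]  new=[2,3]  old=⊥  +wl: 2
  step 5. node 1  ⊔preds=[-2,5]  new=[-3,5]  stable
  step 6. node 2  ⊔preds=[2,4]  new=[-2,5]  stable

Least fixpoint reached:
  node 0: [3,4]
  node 1: [-3,5]
  node 2: [-2,5]
  node 3: [2,3]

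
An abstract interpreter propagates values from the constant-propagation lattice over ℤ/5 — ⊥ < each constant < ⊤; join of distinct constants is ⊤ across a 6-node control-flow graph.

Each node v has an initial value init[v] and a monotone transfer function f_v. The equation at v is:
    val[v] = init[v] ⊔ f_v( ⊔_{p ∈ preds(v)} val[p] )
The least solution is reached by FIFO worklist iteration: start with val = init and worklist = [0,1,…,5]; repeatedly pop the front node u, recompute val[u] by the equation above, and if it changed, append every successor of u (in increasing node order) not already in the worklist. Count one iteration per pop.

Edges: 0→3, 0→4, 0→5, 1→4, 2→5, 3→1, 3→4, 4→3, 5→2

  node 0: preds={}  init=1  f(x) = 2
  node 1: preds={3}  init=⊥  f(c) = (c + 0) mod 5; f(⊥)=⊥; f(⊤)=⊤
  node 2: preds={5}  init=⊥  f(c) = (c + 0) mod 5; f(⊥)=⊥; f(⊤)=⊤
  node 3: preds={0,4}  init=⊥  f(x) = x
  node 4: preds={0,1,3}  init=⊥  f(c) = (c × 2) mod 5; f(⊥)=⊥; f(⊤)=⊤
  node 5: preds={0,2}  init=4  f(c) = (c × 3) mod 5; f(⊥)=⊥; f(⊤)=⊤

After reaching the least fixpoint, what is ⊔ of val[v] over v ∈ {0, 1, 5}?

Worklist (11 pops):
  #1 pop 0: in=⊥ → ⊤ (was 1); enqueue []
  #2 pop 1: in=⊥ → ⊥ (no change)
  #3 pop 2: in=4 → 4 (was ⊥); enqueue []
  #4 pop 3: in=⊤ → ⊤ (was ⊥); enqueue [1]
  #5 pop 4: in=⊤ → ⊤ (was ⊥); enqueue [3]
  #6 pop 5: in=⊤ → ⊤ (was 4); enqueue [2]
  #7 pop 1: in=⊤ → ⊤ (was ⊥); enqueue [4]
  #8 pop 3: in=⊤ → ⊤ (no change)
  #9 pop 2: in=⊤ → ⊤ (was 4); enqueue [5]
  #10 pop 4: in=⊤ → ⊤ (no change)
  #11 pop 5: in=⊤ → ⊤ (no change)

Fixpoint:
  val[0] = ⊤
  val[1] = ⊤
  val[2] = ⊤
  val[3] = ⊤
  val[4] = ⊤
  val[5] = ⊤

⊤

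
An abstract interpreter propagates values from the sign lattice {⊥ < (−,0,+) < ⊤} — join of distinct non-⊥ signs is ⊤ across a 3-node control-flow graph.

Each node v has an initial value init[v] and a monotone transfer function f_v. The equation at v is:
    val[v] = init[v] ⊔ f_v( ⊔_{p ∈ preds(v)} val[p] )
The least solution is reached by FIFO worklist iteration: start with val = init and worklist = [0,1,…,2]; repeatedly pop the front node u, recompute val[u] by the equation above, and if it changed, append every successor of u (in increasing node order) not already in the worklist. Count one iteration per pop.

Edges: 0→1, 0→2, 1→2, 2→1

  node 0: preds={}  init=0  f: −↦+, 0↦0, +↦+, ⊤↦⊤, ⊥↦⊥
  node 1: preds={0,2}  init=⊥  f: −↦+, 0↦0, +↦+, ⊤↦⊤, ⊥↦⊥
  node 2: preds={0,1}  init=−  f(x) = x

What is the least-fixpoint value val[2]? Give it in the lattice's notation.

Iteration log — 4 steps:
  step 1. node 0  ⊔preds=⊥  new=0  stable
  step 2. node 1  ⊔preds=⊤  new=⊤  old=⊥  +wl: 
  step 3. node 2  ⊔preds=⊤  new=⊤  old=−  +wl: 1
  step 4. node 1  ⊔preds=⊤  new=⊤  stable

Least fixpoint reached:
  node 0: 0
  node 1: ⊤
  node 2: ⊤

⊤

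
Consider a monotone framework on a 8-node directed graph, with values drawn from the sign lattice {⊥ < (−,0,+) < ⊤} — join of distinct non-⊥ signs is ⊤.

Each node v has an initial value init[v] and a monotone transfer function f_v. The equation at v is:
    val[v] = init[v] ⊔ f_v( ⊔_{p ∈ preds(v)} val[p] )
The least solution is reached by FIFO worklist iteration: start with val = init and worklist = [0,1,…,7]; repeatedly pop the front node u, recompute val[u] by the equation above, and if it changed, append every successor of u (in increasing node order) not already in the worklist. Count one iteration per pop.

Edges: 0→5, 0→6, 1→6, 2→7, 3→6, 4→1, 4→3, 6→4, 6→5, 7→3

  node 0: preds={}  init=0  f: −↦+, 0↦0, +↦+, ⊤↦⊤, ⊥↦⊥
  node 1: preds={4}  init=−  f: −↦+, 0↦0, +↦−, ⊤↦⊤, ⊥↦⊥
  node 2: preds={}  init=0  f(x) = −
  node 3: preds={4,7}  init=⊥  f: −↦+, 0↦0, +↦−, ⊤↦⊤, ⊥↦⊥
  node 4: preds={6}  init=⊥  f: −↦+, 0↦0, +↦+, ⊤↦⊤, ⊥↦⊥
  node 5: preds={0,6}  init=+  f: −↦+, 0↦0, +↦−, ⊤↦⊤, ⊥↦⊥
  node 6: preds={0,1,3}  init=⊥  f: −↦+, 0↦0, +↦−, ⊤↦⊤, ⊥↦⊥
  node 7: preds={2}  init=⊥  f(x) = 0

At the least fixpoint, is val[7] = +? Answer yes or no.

Iteration log — 13 steps:
  step 1. node 0  ⊔preds=⊥  new=0  stable
  step 2. node 1  ⊔preds=⊥  new=−  stable
  step 3. node 2  ⊔preds=⊥  new=⊤  old=0  +wl: 
  step 4. node 3  ⊔preds=⊥  new=⊥  stable
  step 5. node 4  ⊔preds=⊥  new=⊥  stable
  step 6. node 5  ⊔preds=0  new=⊤  old=+  +wl: 
  step 7. node 6  ⊔preds=⊤  new=⊤  old=⊥  +wl: 4,5
  step 8. node 7  ⊔preds=⊤  new=0  old=⊥  +wl: 3
  step 9. node 4  ⊔preds=⊤  new=⊤  old=⊥  +wl: 1
  step 10. node 5  ⊔preds=⊤  new=⊤  stable
  step 11. node 3  ⊔preds=⊤  new=⊤  old=⊥  +wl: 6
  step 12. node 1  ⊔preds=⊤  new=⊤  old=−  +wl: 
  step 13. node 6  ⊔preds=⊤  new=⊤  stable

Least fixpoint reached:
  node 0: 0
  node 1: ⊤
  node 2: ⊤
  node 3: ⊤
  node 4: ⊤
  node 5: ⊤
  node 6: ⊤
  node 7: 0

no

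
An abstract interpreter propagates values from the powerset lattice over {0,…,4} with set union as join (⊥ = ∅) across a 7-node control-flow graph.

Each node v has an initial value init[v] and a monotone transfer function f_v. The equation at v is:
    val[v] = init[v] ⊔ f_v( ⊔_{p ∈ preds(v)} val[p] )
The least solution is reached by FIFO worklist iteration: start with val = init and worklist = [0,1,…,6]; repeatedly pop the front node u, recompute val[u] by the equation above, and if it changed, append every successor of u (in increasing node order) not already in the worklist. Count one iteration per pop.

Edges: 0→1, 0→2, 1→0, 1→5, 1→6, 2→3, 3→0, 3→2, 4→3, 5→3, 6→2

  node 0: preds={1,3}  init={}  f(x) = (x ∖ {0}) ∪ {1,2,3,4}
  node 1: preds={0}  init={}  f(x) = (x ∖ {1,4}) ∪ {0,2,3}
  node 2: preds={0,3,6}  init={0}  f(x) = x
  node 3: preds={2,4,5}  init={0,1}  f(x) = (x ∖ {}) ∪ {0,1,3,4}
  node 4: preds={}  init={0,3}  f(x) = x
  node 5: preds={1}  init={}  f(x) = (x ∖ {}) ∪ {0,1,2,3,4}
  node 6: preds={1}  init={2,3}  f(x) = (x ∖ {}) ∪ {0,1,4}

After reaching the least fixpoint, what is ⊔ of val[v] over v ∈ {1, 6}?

{0,1,2,3,4}

Iteration log — 10 steps:
  step 1. node 0  ⊔preds={0,1}  new={1,2,3,4}  old={}  +wl: 
  step 2. node 1  ⊔preds={1,2,3,4}  new={0,2,3}  old={}  +wl: 0
  step 3. node 2  ⊔preds={0,1,2,3,4}  new={0,1,2,3,4}  old={0}  +wl: 
  step 4. node 3  ⊔preds={0,1,2,3,4}  new={0,1,2,3,4}  old={0,1}  +wl: 2
  step 5. node 4  ⊔preds={}  new={0,3}  stable
  step 6. node 5  ⊔preds={0,2,3}  new={0,1,2,3,4}  old={}  +wl: 3
  step 7. node 6  ⊔preds={0,2,3}  new={0,1,2,3,4}  old={2,3}  +wl: 
  step 8. node 0  ⊔preds={0,1,2,3,4}  new={1,2,3,4}  stable
  step 9. node 2  ⊔preds={0,1,2,3,4}  new={0,1,2,3,4}  stable
  step 10. node 3  ⊔preds={0,1,2,3,4}  new={0,1,2,3,4}  stable

Least fixpoint reached:
  node 0: {1,2,3,4}
  node 1: {0,2,3}
  node 2: {0,1,2,3,4}
  node 3: {0,1,2,3,4}
  node 4: {0,3}
  node 5: {0,1,2,3,4}
  node 6: {0,1,2,3,4}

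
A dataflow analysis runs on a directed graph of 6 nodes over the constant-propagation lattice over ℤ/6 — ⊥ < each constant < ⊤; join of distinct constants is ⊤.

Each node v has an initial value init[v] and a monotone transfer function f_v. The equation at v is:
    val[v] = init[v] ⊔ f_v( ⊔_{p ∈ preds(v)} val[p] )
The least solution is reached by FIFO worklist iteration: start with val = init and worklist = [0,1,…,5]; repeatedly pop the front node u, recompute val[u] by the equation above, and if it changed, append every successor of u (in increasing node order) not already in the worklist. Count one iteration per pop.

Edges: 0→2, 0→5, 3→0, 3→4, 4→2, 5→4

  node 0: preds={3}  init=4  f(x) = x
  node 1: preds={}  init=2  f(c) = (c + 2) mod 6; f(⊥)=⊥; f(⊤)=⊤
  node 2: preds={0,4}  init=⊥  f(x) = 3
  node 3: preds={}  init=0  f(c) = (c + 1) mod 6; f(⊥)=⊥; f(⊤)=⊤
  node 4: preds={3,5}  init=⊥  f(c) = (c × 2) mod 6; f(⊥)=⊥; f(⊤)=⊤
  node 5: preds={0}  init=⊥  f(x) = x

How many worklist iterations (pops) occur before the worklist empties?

Worklist (9 pops):
  #1 pop 0: in=0 → ⊤ (was 4); enqueue []
  #2 pop 1: in=⊥ → 2 (no change)
  #3 pop 2: in=⊤ → 3 (was ⊥); enqueue []
  #4 pop 3: in=⊥ → 0 (no change)
  #5 pop 4: in=0 → 0 (was ⊥); enqueue [2]
  #6 pop 5: in=⊤ → ⊤ (was ⊥); enqueue [4]
  #7 pop 2: in=⊤ → 3 (no change)
  #8 pop 4: in=⊤ → ⊤ (was 0); enqueue [2]
  #9 pop 2: in=⊤ → 3 (no change)

Fixpoint:
  val[0] = ⊤
  val[1] = 2
  val[2] = 3
  val[3] = 0
  val[4] = ⊤
  val[5] = ⊤

9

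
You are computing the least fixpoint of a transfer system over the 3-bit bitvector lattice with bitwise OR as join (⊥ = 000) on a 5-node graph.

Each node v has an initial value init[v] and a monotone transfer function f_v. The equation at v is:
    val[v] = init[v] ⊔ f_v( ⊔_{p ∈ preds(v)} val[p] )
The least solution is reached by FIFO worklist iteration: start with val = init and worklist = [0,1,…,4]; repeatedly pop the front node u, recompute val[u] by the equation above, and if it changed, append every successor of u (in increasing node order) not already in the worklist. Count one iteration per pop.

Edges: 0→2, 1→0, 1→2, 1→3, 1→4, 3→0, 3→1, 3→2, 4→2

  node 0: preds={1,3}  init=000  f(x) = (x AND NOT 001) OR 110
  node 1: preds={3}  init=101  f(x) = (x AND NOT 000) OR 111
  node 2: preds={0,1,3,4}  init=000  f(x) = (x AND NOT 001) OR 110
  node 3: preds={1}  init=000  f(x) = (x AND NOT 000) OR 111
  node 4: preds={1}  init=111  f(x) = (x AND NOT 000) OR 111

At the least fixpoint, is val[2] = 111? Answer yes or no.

no

Trace (8 dequeues):
  [1] u=0 | in 101 | out 110 | prev 000 | push {}
  [2] u=1 | in 000 | out 111 | prev 101 | push {0}
  [3] u=2 | in 111 | out 110 | prev 000 | push {}
  [4] u=3 | in 111 | out 111 | prev 000 | push {1,2}
  [5] u=4 | in 111 | out 111 | ==
  [6] u=0 | in 111 | out 110 | ==
  [7] u=1 | in 111 | out 111 | ==
  [8] u=2 | in 111 | out 110 | ==

Converged values:
  [0] 110
  [1] 111
  [2] 110
  [3] 111
  [4] 111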